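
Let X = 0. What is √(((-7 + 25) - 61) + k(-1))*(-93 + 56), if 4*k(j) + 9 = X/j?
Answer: -37*I*√181/2 ≈ -248.89*I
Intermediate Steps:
k(j) = -9/4 (k(j) = -9/4 + (0/j)/4 = -9/4 + (¼)*0 = -9/4 + 0 = -9/4)
√(((-7 + 25) - 61) + k(-1))*(-93 + 56) = √(((-7 + 25) - 61) - 9/4)*(-93 + 56) = √((18 - 61) - 9/4)*(-37) = √(-43 - 9/4)*(-37) = √(-181/4)*(-37) = (I*√181/2)*(-37) = -37*I*√181/2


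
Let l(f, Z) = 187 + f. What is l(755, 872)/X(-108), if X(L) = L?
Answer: -157/18 ≈ -8.7222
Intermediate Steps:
l(755, 872)/X(-108) = (187 + 755)/(-108) = 942*(-1/108) = -157/18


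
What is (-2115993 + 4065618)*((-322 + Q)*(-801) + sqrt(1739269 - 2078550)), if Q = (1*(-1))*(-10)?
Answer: 487234683000 + 1949625*I*sqrt(339281) ≈ 4.8723e+11 + 1.1356e+9*I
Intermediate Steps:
Q = 10 (Q = -1*(-10) = 10)
(-2115993 + 4065618)*((-322 + Q)*(-801) + sqrt(1739269 - 2078550)) = (-2115993 + 4065618)*((-322 + 10)*(-801) + sqrt(1739269 - 2078550)) = 1949625*(-312*(-801) + sqrt(-339281)) = 1949625*(249912 + I*sqrt(339281)) = 487234683000 + 1949625*I*sqrt(339281)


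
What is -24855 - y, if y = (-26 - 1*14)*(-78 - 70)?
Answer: -30775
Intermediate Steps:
y = 5920 (y = (-26 - 14)*(-148) = -40*(-148) = 5920)
-24855 - y = -24855 - 1*5920 = -24855 - 5920 = -30775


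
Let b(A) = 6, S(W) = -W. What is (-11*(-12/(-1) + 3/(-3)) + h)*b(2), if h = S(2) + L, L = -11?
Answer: -804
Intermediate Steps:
h = -13 (h = -1*2 - 11 = -2 - 11 = -13)
(-11*(-12/(-1) + 3/(-3)) + h)*b(2) = (-11*(-12/(-1) + 3/(-3)) - 13)*6 = (-11*(-12*(-1) + 3*(-⅓)) - 13)*6 = (-11*(12 - 1) - 13)*6 = (-11*11 - 13)*6 = (-121 - 13)*6 = -134*6 = -804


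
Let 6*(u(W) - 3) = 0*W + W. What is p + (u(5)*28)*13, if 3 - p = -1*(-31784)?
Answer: -91157/3 ≈ -30386.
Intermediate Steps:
u(W) = 3 + W/6 (u(W) = 3 + (0*W + W)/6 = 3 + (0 + W)/6 = 3 + W/6)
p = -31781 (p = 3 - (-1)*(-31784) = 3 - 1*31784 = 3 - 31784 = -31781)
p + (u(5)*28)*13 = -31781 + ((3 + (⅙)*5)*28)*13 = -31781 + ((3 + ⅚)*28)*13 = -31781 + ((23/6)*28)*13 = -31781 + (322/3)*13 = -31781 + 4186/3 = -91157/3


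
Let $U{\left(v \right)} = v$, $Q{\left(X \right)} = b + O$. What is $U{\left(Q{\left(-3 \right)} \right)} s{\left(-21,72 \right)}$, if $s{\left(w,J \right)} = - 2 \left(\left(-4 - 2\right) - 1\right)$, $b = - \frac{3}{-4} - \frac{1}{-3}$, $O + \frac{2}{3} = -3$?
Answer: $- \frac{217}{6} \approx -36.167$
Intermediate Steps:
$O = - \frac{11}{3}$ ($O = - \frac{2}{3} - 3 = - \frac{11}{3} \approx -3.6667$)
$b = \frac{13}{12}$ ($b = \left(-3\right) \left(- \frac{1}{4}\right) - - \frac{1}{3} = \frac{3}{4} + \frac{1}{3} = \frac{13}{12} \approx 1.0833$)
$Q{\left(X \right)} = - \frac{31}{12}$ ($Q{\left(X \right)} = \frac{13}{12} - \frac{11}{3} = - \frac{31}{12}$)
$s{\left(w,J \right)} = 14$ ($s{\left(w,J \right)} = - 2 \left(-6 - 1\right) = \left(-2\right) \left(-7\right) = 14$)
$U{\left(Q{\left(-3 \right)} \right)} s{\left(-21,72 \right)} = \left(- \frac{31}{12}\right) 14 = - \frac{217}{6}$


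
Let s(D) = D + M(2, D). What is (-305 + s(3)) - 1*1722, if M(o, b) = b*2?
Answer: -2018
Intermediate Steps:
M(o, b) = 2*b
s(D) = 3*D (s(D) = D + 2*D = 3*D)
(-305 + s(3)) - 1*1722 = (-305 + 3*3) - 1*1722 = (-305 + 9) - 1722 = -296 - 1722 = -2018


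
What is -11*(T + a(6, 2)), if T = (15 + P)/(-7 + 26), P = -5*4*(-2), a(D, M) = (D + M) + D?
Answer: -3531/19 ≈ -185.84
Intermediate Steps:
a(D, M) = M + 2*D
P = 40 (P = -20*(-2) = 40)
T = 55/19 (T = (15 + 40)/(-7 + 26) = 55/19 ≈ 2.8947)
-11*(T + a(6, 2)) = -11*(55/19 + (2 + 2*6)) = -11*(55/19 + (2 + 12)) = -11*(55/19 + 14) = -11*321/19 = -3531/19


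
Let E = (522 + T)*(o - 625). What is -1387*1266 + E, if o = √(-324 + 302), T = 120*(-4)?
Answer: -1782192 + 42*I*√22 ≈ -1.7822e+6 + 197.0*I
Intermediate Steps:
T = -480
o = I*√22 (o = √(-22) = I*√22 ≈ 4.6904*I)
E = -26250 + 42*I*√22 (E = (522 - 480)*(I*√22 - 625) = 42*(-625 + I*√22) = -26250 + 42*I*√22 ≈ -26250.0 + 197.0*I)
-1387*1266 + E = -1387*1266 + (-26250 + 42*I*√22) = -1755942 + (-26250 + 42*I*√22) = -1782192 + 42*I*√22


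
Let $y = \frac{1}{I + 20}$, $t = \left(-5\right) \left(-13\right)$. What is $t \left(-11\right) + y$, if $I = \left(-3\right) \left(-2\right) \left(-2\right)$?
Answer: $- \frac{5719}{8} \approx -714.88$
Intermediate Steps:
$t = 65$
$I = -12$ ($I = 6 \left(-2\right) = -12$)
$y = \frac{1}{8}$ ($y = \frac{1}{-12 + 20} = \frac{1}{8} \approx 0.125$)
$t \left(-11\right) + y = 65 \left(-11\right) + \frac{1}{8} = -715 + \frac{1}{8} = - \frac{5719}{8}$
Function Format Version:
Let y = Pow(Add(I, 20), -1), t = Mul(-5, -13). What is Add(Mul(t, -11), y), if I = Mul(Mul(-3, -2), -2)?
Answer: Rational(-5719, 8) ≈ -714.88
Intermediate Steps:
t = 65
I = -12 (I = Mul(6, -2) = -12)
y = Rational(1, 8) (y = Pow(Add(-12, 20), -1) = Pow(8, -1) = Rational(1, 8) ≈ 0.12500)
Add(Mul(t, -11), y) = Add(Mul(65, -11), Rational(1, 8)) = Add(-715, Rational(1, 8)) = Rational(-5719, 8)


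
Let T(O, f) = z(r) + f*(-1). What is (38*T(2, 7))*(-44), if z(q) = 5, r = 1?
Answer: 3344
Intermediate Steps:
T(O, f) = 5 - f (T(O, f) = 5 + f*(-1) = 5 - f)
(38*T(2, 7))*(-44) = (38*(5 - 1*7))*(-44) = (38*(5 - 7))*(-44) = (38*(-2))*(-44) = -76*(-44) = 3344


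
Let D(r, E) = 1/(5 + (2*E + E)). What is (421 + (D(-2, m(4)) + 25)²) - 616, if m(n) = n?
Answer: 125121/289 ≈ 432.94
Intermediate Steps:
D(r, E) = 1/(5 + 3*E)
(421 + (D(-2, m(4)) + 25)²) - 616 = (421 + (1/(5 + 3*4) + 25)²) - 616 = (421 + (1/(5 + 12) + 25)²) - 616 = (421 + (1/17 + 25)²) - 616 = (421 + (426/17)²) - 616 = (421 + 181476/289) - 616 = 303145/289 - 616 = 125121/289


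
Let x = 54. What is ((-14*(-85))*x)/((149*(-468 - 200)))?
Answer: -16065/24883 ≈ -0.64562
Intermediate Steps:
((-14*(-85))*x)/((149*(-468 - 200))) = (-14*(-85)*54)/((149*(-468 - 200))) = (1190*54)/((149*(-668))) = 64260/(-99532) = 64260*(-1/99532) = -16065/24883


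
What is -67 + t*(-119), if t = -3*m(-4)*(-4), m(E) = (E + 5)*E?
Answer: 5645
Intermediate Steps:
m(E) = E*(5 + E) (m(E) = (5 + E)*E = E*(5 + E))
t = -48 (t = -(-12)*(5 - 4)*(-4) = -(-12)*(-4) = -3*(-4)*(-4) = 12*(-4) = -48)
-67 + t*(-119) = -67 - 48*(-119) = -67 + 5712 = 5645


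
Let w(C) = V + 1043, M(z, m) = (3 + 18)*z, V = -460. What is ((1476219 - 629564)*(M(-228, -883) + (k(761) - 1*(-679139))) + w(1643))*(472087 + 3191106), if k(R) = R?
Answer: 2093833317585740999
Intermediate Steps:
M(z, m) = 21*z
w(C) = 583 (w(C) = -460 + 1043 = 583)
((1476219 - 629564)*(M(-228, -883) + (k(761) - 1*(-679139))) + w(1643))*(472087 + 3191106) = ((1476219 - 629564)*(21*(-228) + (761 - 1*(-679139))) + 583)*(472087 + 3191106) = (846655*(-4788 + (761 + 679139)) + 583)*3663193 = (846655*(-4788 + 679900) + 583)*3663193 = (846655*675112 + 583)*3663193 = (571586950360 + 583)*3663193 = 571586950943*3663193 = 2093833317585740999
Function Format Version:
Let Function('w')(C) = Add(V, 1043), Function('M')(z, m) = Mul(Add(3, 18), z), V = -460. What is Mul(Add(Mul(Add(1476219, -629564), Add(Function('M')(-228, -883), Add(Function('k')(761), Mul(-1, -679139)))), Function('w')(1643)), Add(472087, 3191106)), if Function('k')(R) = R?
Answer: 2093833317585740999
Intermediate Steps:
Function('M')(z, m) = Mul(21, z)
Function('w')(C) = 583 (Function('w')(C) = Add(-460, 1043) = 583)
Mul(Add(Mul(Add(1476219, -629564), Add(Function('M')(-228, -883), Add(Function('k')(761), Mul(-1, -679139)))), Function('w')(1643)), Add(472087, 3191106)) = Mul(Add(Mul(Add(1476219, -629564), Add(Mul(21, -228), Add(761, Mul(-1, -679139)))), 583), Add(472087, 3191106)) = Mul(Add(Mul(846655, Add(-4788, Add(761, 679139))), 583), 3663193) = Mul(Add(Mul(846655, Add(-4788, 679900)), 583), 3663193) = Mul(Add(Mul(846655, 675112), 583), 3663193) = Mul(Add(571586950360, 583), 3663193) = Mul(571586950943, 3663193) = 2093833317585740999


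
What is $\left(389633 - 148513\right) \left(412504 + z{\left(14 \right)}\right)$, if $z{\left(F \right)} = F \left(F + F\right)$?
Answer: $99557483520$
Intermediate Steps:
$z{\left(F \right)} = 2 F^{2}$ ($z{\left(F \right)} = F 2 F = 2 F^{2}$)
$\left(389633 - 148513\right) \left(412504 + z{\left(14 \right)}\right) = \left(389633 - 148513\right) \left(412504 + 2 \cdot 14^{2}\right) = 241120 \left(412504 + 2 \cdot 196\right) = 241120 \left(412504 + 392\right) = 241120 \cdot 412896 = 99557483520$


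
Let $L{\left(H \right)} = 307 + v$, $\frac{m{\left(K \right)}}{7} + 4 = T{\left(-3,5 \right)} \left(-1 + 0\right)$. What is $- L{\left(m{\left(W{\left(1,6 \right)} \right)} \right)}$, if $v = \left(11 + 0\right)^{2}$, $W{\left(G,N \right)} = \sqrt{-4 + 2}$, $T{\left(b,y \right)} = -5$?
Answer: $-428$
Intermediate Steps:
$W{\left(G,N \right)} = i \sqrt{2}$ ($W{\left(G,N \right)} = \sqrt{-2} = i \sqrt{2}$)
$m{\left(K \right)} = 7$ ($m{\left(K \right)} = -28 + 7 \left(- 5 \left(-1 + 0\right)\right) = -28 + 7 \left(\left(-5\right) \left(-1\right)\right) = -28 + 7 \cdot 5 = -28 + 35 = 7$)
$v = 121$ ($v = 11^{2} = 121$)
$L{\left(H \right)} = 428$ ($L{\left(H \right)} = 307 + 121 = 428$)
$- L{\left(m{\left(W{\left(1,6 \right)} \right)} \right)} = \left(-1\right) 428 = -428$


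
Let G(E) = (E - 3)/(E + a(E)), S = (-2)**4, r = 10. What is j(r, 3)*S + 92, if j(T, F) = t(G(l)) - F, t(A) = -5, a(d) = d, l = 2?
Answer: -36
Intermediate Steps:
S = 16
G(E) = (-3 + E)/(2*E) (G(E) = (E - 3)/(E + E) = (-3 + E)/((2*E)) = (-3 + E)*(1/(2*E)) = (-3 + E)/(2*E))
j(T, F) = -5 - F
j(r, 3)*S + 92 = (-5 - 1*3)*16 + 92 = (-5 - 3)*16 + 92 = -8*16 + 92 = -128 + 92 = -36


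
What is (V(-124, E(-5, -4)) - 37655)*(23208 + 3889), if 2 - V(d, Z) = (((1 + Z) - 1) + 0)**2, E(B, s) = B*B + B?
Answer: -1031122141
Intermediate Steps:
E(B, s) = B + B**2 (E(B, s) = B**2 + B = B + B**2)
V(d, Z) = 2 - Z**2 (V(d, Z) = 2 - (((1 + Z) - 1) + 0)**2 = 2 - (Z + 0)**2 = 2 - Z**2)
(V(-124, E(-5, -4)) - 37655)*(23208 + 3889) = ((2 - (-5*(1 - 5))**2) - 37655)*(23208 + 3889) = ((2 - (-5*(-4))**2) - 37655)*27097 = ((2 - 1*20**2) - 37655)*27097 = ((2 - 1*400) - 37655)*27097 = ((2 - 400) - 37655)*27097 = (-398 - 37655)*27097 = -38053*27097 = -1031122141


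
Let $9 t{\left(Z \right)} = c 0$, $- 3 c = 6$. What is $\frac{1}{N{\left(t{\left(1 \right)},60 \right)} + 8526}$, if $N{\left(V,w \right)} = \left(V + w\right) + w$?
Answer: $\frac{1}{8646} \approx 0.00011566$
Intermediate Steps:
$c = -2$ ($c = \left(- \frac{1}{3}\right) 6 = -2$)
$t{\left(Z \right)} = 0$ ($t{\left(Z \right)} = \frac{\left(-2\right) 0}{9} = \frac{1}{9} \cdot 0 = 0$)
$N{\left(V,w \right)} = V + 2 w$
$\frac{1}{N{\left(t{\left(1 \right)},60 \right)} + 8526} = \frac{1}{\left(0 + 2 \cdot 60\right) + 8526} = \frac{1}{\left(0 + 120\right) + 8526} = \frac{1}{120 + 8526} = \frac{1}{8646}$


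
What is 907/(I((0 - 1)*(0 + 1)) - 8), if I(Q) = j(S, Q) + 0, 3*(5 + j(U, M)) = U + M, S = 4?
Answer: -907/12 ≈ -75.583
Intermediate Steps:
j(U, M) = -5 + M/3 + U/3 (j(U, M) = -5 + (U + M)/3 = -5 + (M + U)/3 = -5 + (M/3 + U/3) = -5 + M/3 + U/3)
I(Q) = -11/3 + Q/3 (I(Q) = (-5 + Q/3 + (⅓)*4) + 0 = (-5 + Q/3 + 4/3) + 0 = (-11/3 + Q/3) + 0 = -11/3 + Q/3)
907/(I((0 - 1)*(0 + 1)) - 8) = 907/((-11/3 + ((0 - 1)*(0 + 1))/3) - 8) = 907/((-11/3 + (-1*1)/3) - 8) = 907/((-11/3 + (⅓)*(-1)) - 8) = 907/((-11/3 - ⅓) - 8) = 907/(-4 - 8) = 907/(-12) = -1/12*907 = -907/12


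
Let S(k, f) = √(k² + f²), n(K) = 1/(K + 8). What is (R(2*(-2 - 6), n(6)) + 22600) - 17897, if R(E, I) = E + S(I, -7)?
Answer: 4687 + √9605/14 ≈ 4694.0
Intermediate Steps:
n(K) = 1/(8 + K)
S(k, f) = √(f² + k²)
R(E, I) = E + √(49 + I²) (R(E, I) = E + √((-7)² + I²) = E + √(49 + I²))
(R(2*(-2 - 6), n(6)) + 22600) - 17897 = ((2*(-2 - 6) + √(49 + (1/(8 + 6))²)) + 22600) - 17897 = ((2*(-8) + √(49 + (1/14)²)) + 22600) - 17897 = ((-16 + √(49 + (1/14)²)) + 22600) - 17897 = ((-16 + √(49 + 1/196)) + 22600) - 17897 = ((-16 + √(9605/196)) + 22600) - 17897 = ((-16 + √9605/14) + 22600) - 17897 = (22584 + √9605/14) - 17897 = 4687 + √9605/14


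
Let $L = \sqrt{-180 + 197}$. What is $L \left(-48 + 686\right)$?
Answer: $638 \sqrt{17} \approx 2630.5$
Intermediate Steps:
$L = \sqrt{17} \approx 4.1231$
$L \left(-48 + 686\right) = \sqrt{17} \left(-48 + 686\right) = \sqrt{17} \cdot 638 = 638 \sqrt{17}$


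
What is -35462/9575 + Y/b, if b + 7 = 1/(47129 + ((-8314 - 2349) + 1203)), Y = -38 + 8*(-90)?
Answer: 132022630283/1262377575 ≈ 104.58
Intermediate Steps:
Y = -758 (Y = -38 - 720 = -758)
b = -263682/37669 (b = -7 + 1/(47129 + ((-8314 - 2349) + 1203)) = -7 + 1/(47129 + (-10663 + 1203)) = -7 + 1/(47129 - 9460) = -7 + 1/37669 = -263682/37669 ≈ -7.0000)
-35462/9575 + Y/b = -35462/9575 - 758/(-263682/37669) = -35462*1/9575 - 758*(-37669/263682) = -35462/9575 + 14276551/131841 = 132022630283/1262377575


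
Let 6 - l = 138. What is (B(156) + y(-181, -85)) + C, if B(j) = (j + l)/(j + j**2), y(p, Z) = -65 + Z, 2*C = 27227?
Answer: 54958011/4082 ≈ 13464.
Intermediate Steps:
C = 27227/2 (C = (1/2)*27227 = 27227/2 ≈ 13614.)
l = -132 (l = 6 - 1*138 = 6 - 138 = -132)
B(j) = (-132 + j)/(j + j**2) (B(j) = (j - 132)/(j + j**2) = (-132 + j)/(j + j**2))
(B(156) + y(-181, -85)) + C = ((-132 + 156)/(156*(1 + 156)) + (-65 - 85)) + 27227/2 = ((1/156)*24/157 - 150) + 27227/2 = ((1/156)*(1/157)*24 - 150) + 27227/2 = (2/2041 - 150) + 27227/2 = -306148/2041 + 27227/2 = 54958011/4082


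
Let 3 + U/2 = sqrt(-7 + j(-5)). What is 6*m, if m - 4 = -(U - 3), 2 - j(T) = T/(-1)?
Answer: 78 - 12*I*sqrt(10) ≈ 78.0 - 37.947*I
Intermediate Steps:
j(T) = 2 + T (j(T) = 2 - T/(-1) = 2 - T*(-1) = 2 - (-1)*T = 2 + T)
U = -6 + 2*I*sqrt(10) (U = -6 + 2*sqrt(-7 + (2 - 5)) = -6 + 2*sqrt(-7 - 3) = -6 + 2*sqrt(-10) = -6 + 2*(I*sqrt(10)) = -6 + 2*I*sqrt(10) ≈ -6.0 + 6.3246*I)
m = 13 - 2*I*sqrt(10) (m = 4 - ((-6 + 2*I*sqrt(10)) - 3) = 4 - (-9 + 2*I*sqrt(10)) = 4 + (9 - 2*I*sqrt(10)) = 13 - 2*I*sqrt(10) ≈ 13.0 - 6.3246*I)
6*m = 6*(13 - 2*I*sqrt(10)) = 78 - 12*I*sqrt(10)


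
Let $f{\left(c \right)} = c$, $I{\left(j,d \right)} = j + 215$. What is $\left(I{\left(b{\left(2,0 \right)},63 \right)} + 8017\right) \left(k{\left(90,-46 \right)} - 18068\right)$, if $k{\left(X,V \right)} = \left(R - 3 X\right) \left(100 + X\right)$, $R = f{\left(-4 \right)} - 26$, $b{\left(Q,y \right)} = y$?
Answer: $-617959776$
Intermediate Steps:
$I{\left(j,d \right)} = 215 + j$
$R = -30$ ($R = -4 - 26 = -30$)
$k{\left(X,V \right)} = \left(-30 - 3 X\right) \left(100 + X\right)$
$\left(I{\left(b{\left(2,0 \right)},63 \right)} + 8017\right) \left(k{\left(90,-46 \right)} - 18068\right) = \left(\left(215 + 0\right) + 8017\right) \left(\left(-3000 - 29700 - 3 \cdot 90^{2}\right) - 18068\right) = \left(215 + 8017\right) \left(\left(-3000 - 29700 - 24300\right) - 18068\right) = 8232 \left(\left(-3000 - 29700 - 24300\right) - 18068\right) = 8232 \left(-57000 - 18068\right) = 8232 \left(-75068\right) = -617959776$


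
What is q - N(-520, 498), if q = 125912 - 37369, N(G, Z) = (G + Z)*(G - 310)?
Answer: 70283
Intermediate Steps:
N(G, Z) = (-310 + G)*(G + Z) (N(G, Z) = (G + Z)*(-310 + G) = (-310 + G)*(G + Z))
q = 88543
q - N(-520, 498) = 88543 - ((-520)**2 - 310*(-520) - 310*498 - 520*498) = 88543 - (270400 + 161200 - 154380 - 258960) = 88543 - 1*18260 = 88543 - 18260 = 70283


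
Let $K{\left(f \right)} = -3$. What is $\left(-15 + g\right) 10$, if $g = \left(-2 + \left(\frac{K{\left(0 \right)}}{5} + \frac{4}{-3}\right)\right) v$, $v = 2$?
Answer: $- \frac{686}{3} \approx -228.67$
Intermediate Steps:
$g = - \frac{118}{15}$ ($g = \left(-2 + \left(- \frac{3}{5} + \frac{4}{-3}\right)\right) 2 = \left(-2 + \left(\left(-3\right) \frac{1}{5} + 4 \left(- \frac{1}{3}\right)\right)\right) 2 = \left(-2 - \frac{29}{15}\right) 2 = \left(- \frac{59}{15}\right) 2 = - \frac{118}{15} \approx -7.8667$)
$\left(-15 + g\right) 10 = \left(-15 - \frac{118}{15}\right) 10 = \left(- \frac{343}{15}\right) 10 = - \frac{686}{3}$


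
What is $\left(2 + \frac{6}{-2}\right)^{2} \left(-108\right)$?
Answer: $-108$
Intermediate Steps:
$\left(2 + \frac{6}{-2}\right)^{2} \left(-108\right) = \left(2 + 6 \left(- \frac{1}{2}\right)\right)^{2} \left(-108\right) = \left(2 - 3\right)^{2} \left(-108\right) = \left(-1\right)^{2} \left(-108\right) = 1 \left(-108\right) = -108$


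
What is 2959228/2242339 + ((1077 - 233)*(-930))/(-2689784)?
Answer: 1214967606829/753925945597 ≈ 1.6115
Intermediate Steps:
2959228/2242339 + ((1077 - 233)*(-930))/(-2689784) = 2959228*(1/2242339) + (844*(-930))*(-1/2689784) = 2959228/2242339 - 784920*(-1/2689784) = 2959228/2242339 + 98115/336223 = 1214967606829/753925945597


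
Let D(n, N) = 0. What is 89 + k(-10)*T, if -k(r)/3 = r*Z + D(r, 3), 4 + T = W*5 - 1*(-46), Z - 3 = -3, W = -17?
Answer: 89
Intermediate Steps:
Z = 0 (Z = 3 - 3 = 0)
T = -43 (T = -4 + (-17*5 - 1*(-46)) = -4 + (-85 + 46) = -4 - 39 = -43)
k(r) = 0 (k(r) = -3*(r*0 + 0) = -3*(0 + 0) = -3*0 = 0)
89 + k(-10)*T = 89 + 0*(-43) = 89 + 0 = 89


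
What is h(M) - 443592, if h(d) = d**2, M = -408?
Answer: -277128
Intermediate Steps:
h(M) - 443592 = (-408)**2 - 443592 = 166464 - 443592 = -277128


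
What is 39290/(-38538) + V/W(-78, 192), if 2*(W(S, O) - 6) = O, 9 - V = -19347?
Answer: 61827829/327573 ≈ 188.75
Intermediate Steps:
V = 19356 (V = 9 - 1*(-19347) = 9 + 19347 = 19356)
W(S, O) = 6 + O/2
39290/(-38538) + V/W(-78, 192) = 39290/(-38538) + 19356/(6 + (1/2)*192) = 39290*(-1/38538) + 19356/(6 + 96) = -19645/19269 + 19356/102 = -19645/19269 + 19356*(1/102) = -19645/19269 + 3226/17 = 61827829/327573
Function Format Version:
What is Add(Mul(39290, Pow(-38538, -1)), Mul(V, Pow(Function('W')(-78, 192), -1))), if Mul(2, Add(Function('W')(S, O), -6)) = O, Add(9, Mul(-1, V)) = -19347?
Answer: Rational(61827829, 327573) ≈ 188.75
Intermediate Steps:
V = 19356 (V = Add(9, Mul(-1, -19347)) = Add(9, 19347) = 19356)
Function('W')(S, O) = Add(6, Mul(Rational(1, 2), O))
Add(Mul(39290, Pow(-38538, -1)), Mul(V, Pow(Function('W')(-78, 192), -1))) = Add(Mul(39290, Pow(-38538, -1)), Mul(19356, Pow(Add(6, Mul(Rational(1, 2), 192)), -1))) = Add(Mul(39290, Rational(-1, 38538)), Mul(19356, Pow(Add(6, 96), -1))) = Add(Rational(-19645, 19269), Mul(19356, Pow(102, -1))) = Add(Rational(-19645, 19269), Mul(19356, Rational(1, 102))) = Add(Rational(-19645, 19269), Rational(3226, 17)) = Rational(61827829, 327573)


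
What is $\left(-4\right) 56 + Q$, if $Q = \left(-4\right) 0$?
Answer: $-224$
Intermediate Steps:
$Q = 0$
$\left(-4\right) 56 + Q = \left(-4\right) 56 + 0 = -224 + 0 = -224$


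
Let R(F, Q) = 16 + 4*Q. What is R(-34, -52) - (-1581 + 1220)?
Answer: 169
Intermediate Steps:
R(-34, -52) - (-1581 + 1220) = (16 + 4*(-52)) - (-1581 + 1220) = (16 - 208) - 1*(-361) = -192 + 361 = 169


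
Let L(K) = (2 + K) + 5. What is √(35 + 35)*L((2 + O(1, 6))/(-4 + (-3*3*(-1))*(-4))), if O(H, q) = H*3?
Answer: 55*√70/8 ≈ 57.520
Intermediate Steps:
O(H, q) = 3*H
L(K) = 7 + K
√(35 + 35)*L((2 + O(1, 6))/(-4 + (-3*3*(-1))*(-4))) = √(35 + 35)*(7 + (2 + 3*1)/(-4 + (-3*3*(-1))*(-4))) = √70*(7 + (2 + 3)/(-4 - 9*(-1)*(-4))) = √70*(7 + 5/(-4 + 9*(-4))) = √70*(7 + 5/(-4 - 36)) = √70*(7 + 5/(-40)) = √70*(7 + 5*(-1/40)) = √70*(7 - ⅛) = √70*(55/8) = 55*√70/8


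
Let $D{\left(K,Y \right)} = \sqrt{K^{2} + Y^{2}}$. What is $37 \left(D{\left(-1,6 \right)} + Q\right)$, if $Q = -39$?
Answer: $-1443 + 37 \sqrt{37} \approx -1217.9$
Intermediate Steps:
$37 \left(D{\left(-1,6 \right)} + Q\right) = 37 \left(\sqrt{\left(-1\right)^{2} + 6^{2}} - 39\right) = 37 \left(\sqrt{1 + 36} - 39\right) = 37 \left(\sqrt{37} - 39\right) = 37 \left(-39 + \sqrt{37}\right) = -1443 + 37 \sqrt{37}$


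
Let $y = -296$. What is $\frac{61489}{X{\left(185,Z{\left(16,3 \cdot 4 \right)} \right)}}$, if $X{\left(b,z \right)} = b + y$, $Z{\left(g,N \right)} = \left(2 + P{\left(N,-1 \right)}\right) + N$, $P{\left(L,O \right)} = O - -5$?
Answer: $- \frac{61489}{111} \approx -553.96$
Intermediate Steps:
$P{\left(L,O \right)} = 5 + O$ ($P{\left(L,O \right)} = O + 5 = 5 + O$)
$Z{\left(g,N \right)} = 6 + N$ ($Z{\left(g,N \right)} = \left(2 + \left(5 - 1\right)\right) + N = \left(2 + 4\right) + N = 6 + N$)
$X{\left(b,z \right)} = -296 + b$ ($X{\left(b,z \right)} = b - 296 = -296 + b$)
$\frac{61489}{X{\left(185,Z{\left(16,3 \cdot 4 \right)} \right)}} = \frac{61489}{-296 + 185} = \frac{61489}{-111} = 61489 \left(- \frac{1}{111}\right) = - \frac{61489}{111}$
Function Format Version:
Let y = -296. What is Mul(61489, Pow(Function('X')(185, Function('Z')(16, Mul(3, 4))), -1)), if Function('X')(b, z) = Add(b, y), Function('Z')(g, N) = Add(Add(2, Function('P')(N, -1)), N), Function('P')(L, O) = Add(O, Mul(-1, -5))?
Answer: Rational(-61489, 111) ≈ -553.96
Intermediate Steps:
Function('P')(L, O) = Add(5, O) (Function('P')(L, O) = Add(O, 5) = Add(5, O))
Function('Z')(g, N) = Add(6, N) (Function('Z')(g, N) = Add(Add(2, Add(5, -1)), N) = Add(Add(2, 4), N) = Add(6, N))
Function('X')(b, z) = Add(-296, b) (Function('X')(b, z) = Add(b, -296) = Add(-296, b))
Mul(61489, Pow(Function('X')(185, Function('Z')(16, Mul(3, 4))), -1)) = Mul(61489, Pow(Add(-296, 185), -1)) = Mul(61489, Pow(-111, -1)) = Mul(61489, Rational(-1, 111)) = Rational(-61489, 111)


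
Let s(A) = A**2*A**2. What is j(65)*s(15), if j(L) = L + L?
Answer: 6581250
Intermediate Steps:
j(L) = 2*L
s(A) = A**4
j(65)*s(15) = (2*65)*15**4 = 130*50625 = 6581250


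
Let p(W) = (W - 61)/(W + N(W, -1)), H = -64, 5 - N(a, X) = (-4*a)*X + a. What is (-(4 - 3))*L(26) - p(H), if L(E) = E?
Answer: -6661/261 ≈ -25.521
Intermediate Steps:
N(a, X) = 5 - a + 4*X*a (N(a, X) = 5 - ((-4*a)*X + a) = 5 - (-4*X*a + a) = 5 - (a - 4*X*a) = 5 + (-a + 4*X*a) = 5 - a + 4*X*a)
p(W) = (-61 + W)/(5 - 4*W) (p(W) = (W - 61)/(W + (5 - W + 4*(-1)*W)) = (-61 + W)/(W + (5 - W - 4*W)) = (-61 + W)/(W + (5 - 5*W)) = (-61 + W)/(5 - 4*W))
(-(4 - 3))*L(26) - p(H) = -(4 - 3)*26 - (61 - 1*(-64))/(-5 + 4*(-64)) = -1*1*26 - (61 + 64)/(-5 - 256) = -1*26 - 125/(-261) = -26 - (-1)*125/261 = -26 - 1*(-125/261) = -26 + 125/261 = -6661/261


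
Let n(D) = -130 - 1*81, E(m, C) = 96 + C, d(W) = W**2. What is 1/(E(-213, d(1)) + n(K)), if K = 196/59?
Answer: -1/114 ≈ -0.0087719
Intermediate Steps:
K = 196/59 (K = 196*(1/59) = 196/59 ≈ 3.3220)
n(D) = -211 (n(D) = -130 - 81 = -211)
1/(E(-213, d(1)) + n(K)) = 1/((96 + 1**2) - 211) = 1/((96 + 1) - 211) = 1/(97 - 211) = 1/(-114) = -1/114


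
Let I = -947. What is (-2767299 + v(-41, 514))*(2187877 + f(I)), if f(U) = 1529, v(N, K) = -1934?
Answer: -6062975345598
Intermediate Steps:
(-2767299 + v(-41, 514))*(2187877 + f(I)) = (-2767299 - 1934)*(2187877 + 1529) = -2769233*2189406 = -6062975345598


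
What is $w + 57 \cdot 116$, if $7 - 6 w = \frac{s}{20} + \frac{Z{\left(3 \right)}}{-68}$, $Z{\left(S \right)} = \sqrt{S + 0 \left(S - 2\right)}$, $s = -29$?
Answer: $\frac{793609}{120} + \frac{\sqrt{3}}{408} \approx 6613.4$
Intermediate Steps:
$Z{\left(S \right)} = \sqrt{S}$ ($Z{\left(S \right)} = \sqrt{S + 0 \left(-2 + S\right)} = \sqrt{S + 0} = \sqrt{S}$)
$w = \frac{169}{120} + \frac{\sqrt{3}}{408}$ ($w = \frac{7}{6} - \frac{- \frac{29}{20} + \frac{\sqrt{3}}{-68}}{6} = \frac{7}{6} - \frac{\left(-29\right) \frac{1}{20} + \sqrt{3} \left(- \frac{1}{68}\right)}{6} = \frac{7}{6} - \frac{- \frac{29}{20} - \frac{\sqrt{3}}{68}}{6} = \frac{7}{6} + \left(\frac{29}{120} + \frac{\sqrt{3}}{408}\right) = \frac{169}{120} + \frac{\sqrt{3}}{408} \approx 1.4126$)
$w + 57 \cdot 116 = \left(\frac{169}{120} + \frac{\sqrt{3}}{408}\right) + 57 \cdot 116 = \left(\frac{169}{120} + \frac{\sqrt{3}}{408}\right) + 6612 = \frac{793609}{120} + \frac{\sqrt{3}}{408}$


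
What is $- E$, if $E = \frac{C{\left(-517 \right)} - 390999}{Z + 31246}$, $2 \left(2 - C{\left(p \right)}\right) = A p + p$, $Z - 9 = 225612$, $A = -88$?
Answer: $\frac{826973}{513734} \approx 1.6097$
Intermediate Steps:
$Z = 225621$ ($Z = 9 + 225612 = 225621$)
$C{\left(p \right)} = 2 + \frac{87 p}{2}$ ($C{\left(p \right)} = 2 - \frac{- 88 p + p}{2} = 2 - \frac{\left(-87\right) p}{2} = 2 + \frac{87 p}{2}$)
$E = - \frac{826973}{513734}$ ($E = \frac{\left(2 + \frac{87}{2} \left(-517\right)\right) - 390999}{225621 + 31246} = \frac{\left(2 - \frac{44979}{2}\right) - 390999}{256867} = \left(- \frac{44975}{2} - 390999\right) \frac{1}{256867} = \left(- \frac{826973}{2}\right) \frac{1}{256867} = - \frac{826973}{513734} \approx -1.6097$)
$- E = \left(-1\right) \left(- \frac{826973}{513734}\right) = \frac{826973}{513734}$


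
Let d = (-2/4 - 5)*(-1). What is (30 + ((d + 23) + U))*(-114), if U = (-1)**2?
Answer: -6783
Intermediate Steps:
d = 11/2 (d = (-2*1/4 - 5)*(-1) = (-1/2 - 5)*(-1) = -11/2*(-1) = 11/2 ≈ 5.5000)
U = 1
(30 + ((d + 23) + U))*(-114) = (30 + ((11/2 + 23) + 1))*(-114) = (30 + (57/2 + 1))*(-114) = (30 + 59/2)*(-114) = (119/2)*(-114) = -6783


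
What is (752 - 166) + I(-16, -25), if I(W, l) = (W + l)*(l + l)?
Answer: 2636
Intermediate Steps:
I(W, l) = 2*l*(W + l) (I(W, l) = (W + l)*(2*l) = 2*l*(W + l))
(752 - 166) + I(-16, -25) = (752 - 166) + 2*(-25)*(-16 - 25) = 586 + 2*(-25)*(-41) = 586 + 2050 = 2636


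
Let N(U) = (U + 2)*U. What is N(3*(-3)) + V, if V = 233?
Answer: 296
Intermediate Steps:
N(U) = U*(2 + U) (N(U) = (2 + U)*U = U*(2 + U))
N(3*(-3)) + V = (3*(-3))*(2 + 3*(-3)) + 233 = -9*(2 - 9) + 233 = -9*(-7) + 233 = 63 + 233 = 296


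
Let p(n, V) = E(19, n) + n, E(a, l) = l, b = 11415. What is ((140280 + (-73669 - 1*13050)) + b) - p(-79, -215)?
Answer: 65134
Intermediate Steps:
p(n, V) = 2*n (p(n, V) = n + n = 2*n)
((140280 + (-73669 - 1*13050)) + b) - p(-79, -215) = ((140280 + (-73669 - 1*13050)) + 11415) - 2*(-79) = ((140280 + (-73669 - 13050)) + 11415) - 1*(-158) = ((140280 - 86719) + 11415) + 158 = (53561 + 11415) + 158 = 64976 + 158 = 65134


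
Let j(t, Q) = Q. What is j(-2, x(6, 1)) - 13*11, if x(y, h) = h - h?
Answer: -143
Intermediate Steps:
x(y, h) = 0
j(-2, x(6, 1)) - 13*11 = 0 - 13*11 = 0 - 143 = -143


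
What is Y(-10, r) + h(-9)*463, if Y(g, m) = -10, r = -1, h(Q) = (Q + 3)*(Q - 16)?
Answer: 69440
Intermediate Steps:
h(Q) = (-16 + Q)*(3 + Q) (h(Q) = (3 + Q)*(-16 + Q) = (-16 + Q)*(3 + Q))
Y(-10, r) + h(-9)*463 = -10 + (-48 + (-9)**2 - 13*(-9))*463 = -10 + (-48 + 81 + 117)*463 = -10 + 150*463 = -10 + 69450 = 69440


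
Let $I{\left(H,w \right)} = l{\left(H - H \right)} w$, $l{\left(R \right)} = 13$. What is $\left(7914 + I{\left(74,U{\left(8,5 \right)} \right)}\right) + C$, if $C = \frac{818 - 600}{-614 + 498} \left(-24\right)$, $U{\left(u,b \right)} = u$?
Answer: $\frac{233830}{29} \approx 8063.1$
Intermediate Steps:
$I{\left(H,w \right)} = 13 w$
$C = \frac{1308}{29}$ ($C = \frac{218}{-116} \left(-24\right) = 218 \left(- \frac{1}{116}\right) \left(-24\right) = \left(- \frac{109}{58}\right) \left(-24\right) = \frac{1308}{29} \approx 45.103$)
$\left(7914 + I{\left(74,U{\left(8,5 \right)} \right)}\right) + C = \left(7914 + 13 \cdot 8\right) + \frac{1308}{29} = \left(7914 + 104\right) + \frac{1308}{29} = 8018 + \frac{1308}{29} = \frac{233830}{29}$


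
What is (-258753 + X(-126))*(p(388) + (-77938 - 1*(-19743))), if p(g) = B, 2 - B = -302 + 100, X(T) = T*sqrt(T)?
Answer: 15005345223 + 21920598*I*sqrt(14) ≈ 1.5005e+10 + 8.2019e+7*I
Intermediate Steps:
X(T) = T**(3/2)
B = 204 (B = 2 - (-302 + 100) = 2 - 1*(-202) = 2 + 202 = 204)
p(g) = 204
(-258753 + X(-126))*(p(388) + (-77938 - 1*(-19743))) = (-258753 + (-126)**(3/2))*(204 + (-77938 - 1*(-19743))) = (-258753 - 378*I*sqrt(14))*(204 + (-77938 + 19743)) = (-258753 - 378*I*sqrt(14))*(204 - 58195) = (-258753 - 378*I*sqrt(14))*(-57991) = 15005345223 + 21920598*I*sqrt(14)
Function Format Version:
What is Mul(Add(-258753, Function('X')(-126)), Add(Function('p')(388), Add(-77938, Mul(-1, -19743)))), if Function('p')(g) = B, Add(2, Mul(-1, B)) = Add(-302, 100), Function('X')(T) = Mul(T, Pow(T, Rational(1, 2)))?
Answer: Add(15005345223, Mul(21920598, I, Pow(14, Rational(1, 2)))) ≈ Add(1.5005e+10, Mul(8.2019e+7, I))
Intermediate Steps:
Function('X')(T) = Pow(T, Rational(3, 2))
B = 204 (B = Add(2, Mul(-1, Add(-302, 100))) = Add(2, Mul(-1, -202)) = Add(2, 202) = 204)
Function('p')(g) = 204
Mul(Add(-258753, Function('X')(-126)), Add(Function('p')(388), Add(-77938, Mul(-1, -19743)))) = Mul(Add(-258753, Pow(-126, Rational(3, 2))), Add(204, Add(-77938, Mul(-1, -19743)))) = Mul(Add(-258753, Mul(-378, I, Pow(14, Rational(1, 2)))), Add(204, Add(-77938, 19743))) = Mul(Add(-258753, Mul(-378, I, Pow(14, Rational(1, 2)))), Add(204, -58195)) = Mul(Add(-258753, Mul(-378, I, Pow(14, Rational(1, 2)))), -57991) = Add(15005345223, Mul(21920598, I, Pow(14, Rational(1, 2))))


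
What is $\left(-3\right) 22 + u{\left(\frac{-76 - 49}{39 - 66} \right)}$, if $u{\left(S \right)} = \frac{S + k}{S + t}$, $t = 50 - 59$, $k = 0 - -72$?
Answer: $- \frac{9857}{118} \approx -83.534$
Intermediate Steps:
$k = 72$ ($k = 0 + 72 = 72$)
$t = -9$ ($t = 50 - 59 = -9$)
$u{\left(S \right)} = \frac{72 + S}{-9 + S}$ ($u{\left(S \right)} = \frac{S + 72}{S - 9} = \frac{72 + S}{-9 + S}$)
$\left(-3\right) 22 + u{\left(\frac{-76 - 49}{39 - 66} \right)} = \left(-3\right) 22 + \frac{72 + \frac{-76 - 49}{39 - 66}}{-9 + \frac{-76 - 49}{39 - 66}} = -66 + \frac{72 - \frac{125}{-27}}{-9 - \frac{125}{-27}} = -66 + \frac{72 - - \frac{125}{27}}{-9 - - \frac{125}{27}} = -66 + \frac{72 + \frac{125}{27}}{-9 + \frac{125}{27}} = -66 + \frac{1}{- \frac{118}{27}} \cdot \frac{2069}{27} = -66 - \frac{2069}{118} = - \frac{9857}{118}$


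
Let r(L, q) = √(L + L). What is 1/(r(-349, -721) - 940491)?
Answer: -940491/884523321779 - I*√698/884523321779 ≈ -1.0633e-6 - 2.9869e-11*I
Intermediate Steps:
r(L, q) = √2*√L (r(L, q) = √(2*L) = √2*√L)
1/(r(-349, -721) - 940491) = 1/(√2*√(-349) - 940491) = 1/(√2*(I*√349) - 940491) = 1/(I*√698 - 940491) = 1/(-940491 + I*√698)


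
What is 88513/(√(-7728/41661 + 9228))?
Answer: 265539*√49432574095/64073330 ≈ 921.42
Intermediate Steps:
88513/(√(-7728/41661 + 9228)) = 88513/(√(-7728*1/41661 + 9228)) = 88513/(√(-2576/13887 + 9228)) = 88513/(√(128146660/13887)) = 88513/((2*√49432574095/4629)) = 88513*(3*√49432574095/64073330) = 265539*√49432574095/64073330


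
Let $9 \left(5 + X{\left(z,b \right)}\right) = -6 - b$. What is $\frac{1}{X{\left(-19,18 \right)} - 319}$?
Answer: $- \frac{3}{980} \approx -0.0030612$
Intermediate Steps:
$X{\left(z,b \right)} = - \frac{17}{3} - \frac{b}{9}$ ($X{\left(z,b \right)} = -5 + \frac{-6 - b}{9} = -5 - \left(\frac{2}{3} + \frac{b}{9}\right) = - \frac{17}{3} - \frac{b}{9}$)
$\frac{1}{X{\left(-19,18 \right)} - 319} = \frac{1}{\left(- \frac{17}{3} - 2\right) - 319} = \frac{1}{- \frac{23}{3} - 319} = \frac{1}{- \frac{980}{3}} = - \frac{3}{980}$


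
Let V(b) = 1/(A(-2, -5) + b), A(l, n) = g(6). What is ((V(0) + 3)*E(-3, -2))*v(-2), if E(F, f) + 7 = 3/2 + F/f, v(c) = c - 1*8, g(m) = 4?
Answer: 130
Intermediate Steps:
A(l, n) = 4
v(c) = -8 + c (v(c) = c - 8 = -8 + c)
E(F, f) = -11/2 + F/f (E(F, f) = -7 + (3/2 + F/f) = -11/2 + F/f)
V(b) = 1/(4 + b)
((V(0) + 3)*E(-3, -2))*v(-2) = ((1/(4 + 0) + 3)*(-11/2 - 3/(-2)))*(-8 - 2) = ((1/4 + 3)*(-11/2 - 3*(-1/2)))*(-10) = ((1/4 + 3)*(-11/2 + 3/2))*(-10) = ((13/4)*(-4))*(-10) = -13*(-10) = 130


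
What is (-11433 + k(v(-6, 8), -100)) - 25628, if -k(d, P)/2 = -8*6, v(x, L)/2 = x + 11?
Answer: -36965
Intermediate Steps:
v(x, L) = 22 + 2*x (v(x, L) = 2*(x + 11) = 2*(11 + x) = 22 + 2*x)
k(d, P) = 96 (k(d, P) = -(-16)*6 = -2*(-48) = 96)
(-11433 + k(v(-6, 8), -100)) - 25628 = (-11433 + 96) - 25628 = -11337 - 25628 = -36965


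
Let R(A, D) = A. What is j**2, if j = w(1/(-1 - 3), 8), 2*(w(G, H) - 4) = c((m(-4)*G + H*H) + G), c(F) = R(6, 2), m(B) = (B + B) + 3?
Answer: 49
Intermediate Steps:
m(B) = 3 + 2*B (m(B) = 2*B + 3 = 3 + 2*B)
c(F) = 6
w(G, H) = 7 (w(G, H) = 4 + (1/2)*6 = 4 + 3 = 7)
j = 7
j**2 = 7**2 = 49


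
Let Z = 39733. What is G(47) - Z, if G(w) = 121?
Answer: -39612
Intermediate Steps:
G(47) - Z = 121 - 1*39733 = 121 - 39733 = -39612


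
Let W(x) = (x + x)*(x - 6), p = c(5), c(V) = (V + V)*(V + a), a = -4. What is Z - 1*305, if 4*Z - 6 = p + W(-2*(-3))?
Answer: -301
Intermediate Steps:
c(V) = 2*V*(-4 + V) (c(V) = (V + V)*(V - 4) = (2*V)*(-4 + V) = 2*V*(-4 + V))
p = 10 (p = 2*5*(-4 + 5) = 2*5*1 = 10)
W(x) = 2*x*(-6 + x) (W(x) = (2*x)*(-6 + x) = 2*x*(-6 + x))
Z = 4 (Z = 3/2 + (10 + 2*(-2*(-3))*(-6 - 2*(-3)))/4 = 3/2 + (10 + 2*6*(-6 + 6))/4 = 3/2 + (10 + 2*6*0)/4 = 3/2 + (10 + 0)/4 = 3/2 + (¼)*10 = 3/2 + 5/2 = 4)
Z - 1*305 = 4 - 1*305 = 4 - 305 = -301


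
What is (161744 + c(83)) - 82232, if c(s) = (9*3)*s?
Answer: 81753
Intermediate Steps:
c(s) = 27*s
(161744 + c(83)) - 82232 = (161744 + 27*83) - 82232 = (161744 + 2241) - 82232 = 163985 - 82232 = 81753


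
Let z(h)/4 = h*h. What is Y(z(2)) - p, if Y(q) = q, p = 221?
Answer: -205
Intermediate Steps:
z(h) = 4*h**2 (z(h) = 4*(h*h) = 4*h**2)
Y(z(2)) - p = 4*2**2 - 1*221 = 4*4 - 221 = 16 - 221 = -205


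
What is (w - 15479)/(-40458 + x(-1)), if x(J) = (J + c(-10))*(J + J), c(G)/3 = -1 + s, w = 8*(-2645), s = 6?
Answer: 36639/40486 ≈ 0.90498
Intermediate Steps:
w = -21160
c(G) = 15 (c(G) = 3*(-1 + 6) = 3*5 = 15)
x(J) = 2*J*(15 + J) (x(J) = (J + 15)*(J + J) = (15 + J)*(2*J) = 2*J*(15 + J))
(w - 15479)/(-40458 + x(-1)) = (-21160 - 15479)/(-40458 + 2*(-1)*(15 - 1)) = -36639/(-40458 + 2*(-1)*14) = -36639/(-40458 - 28) = -36639/(-40486) = -36639*(-1/40486) = 36639/40486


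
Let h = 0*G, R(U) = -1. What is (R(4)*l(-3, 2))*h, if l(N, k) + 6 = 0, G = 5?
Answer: 0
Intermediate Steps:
l(N, k) = -6 (l(N, k) = -6 + 0 = -6)
h = 0 (h = 0*5 = 0)
(R(4)*l(-3, 2))*h = -1*(-6)*0 = 6*0 = 0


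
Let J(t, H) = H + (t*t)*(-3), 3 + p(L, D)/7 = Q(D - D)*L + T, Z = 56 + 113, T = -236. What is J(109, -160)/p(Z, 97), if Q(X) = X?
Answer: 35803/1673 ≈ 21.400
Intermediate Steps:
Z = 169
p(L, D) = -1673 (p(L, D) = -21 + 7*((D - D)*L - 236) = -21 + 7*(0*L - 236) = -21 + 7*(0 - 236) = -21 + 7*(-236) = -21 - 1652 = -1673)
J(t, H) = H - 3*t² (J(t, H) = H + t²*(-3) = H - 3*t²)
J(109, -160)/p(Z, 97) = (-160 - 3*109²)/(-1673) = (-160 - 3*11881)*(-1/1673) = (-160 - 35643)*(-1/1673) = -35803*(-1/1673) = 35803/1673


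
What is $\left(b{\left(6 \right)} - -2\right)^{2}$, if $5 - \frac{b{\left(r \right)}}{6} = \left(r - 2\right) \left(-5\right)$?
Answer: $23104$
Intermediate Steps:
$b{\left(r \right)} = -30 + 30 r$ ($b{\left(r \right)} = 30 - 6 \left(r - 2\right) \left(-5\right) = 30 - 6 \left(-2 + r\right) \left(-5\right) = 30 - 6 \left(10 - 5 r\right) = 30 + \left(-60 + 30 r\right) = -30 + 30 r$)
$\left(b{\left(6 \right)} - -2\right)^{2} = \left(\left(-30 + 30 \cdot 6\right) - -2\right)^{2} = \left(\left(-30 + 180\right) + \left(-1 + 3\right)\right)^{2} = \left(150 + 2\right)^{2} = 152^{2} = 23104$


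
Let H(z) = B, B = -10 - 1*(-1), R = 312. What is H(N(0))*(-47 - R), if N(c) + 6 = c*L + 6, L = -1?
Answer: 3231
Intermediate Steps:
B = -9 (B = -10 + 1 = -9)
N(c) = -c (N(c) = -6 + (c*(-1) + 6) = -6 + (-c + 6) = -6 + (6 - c) = -c)
H(z) = -9
H(N(0))*(-47 - R) = -9*(-47 - 1*312) = -9*(-47 - 312) = -9*(-359) = 3231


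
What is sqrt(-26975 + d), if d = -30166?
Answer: 3*I*sqrt(6349) ≈ 239.04*I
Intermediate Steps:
sqrt(-26975 + d) = sqrt(-26975 - 30166) = sqrt(-57141) = 3*I*sqrt(6349)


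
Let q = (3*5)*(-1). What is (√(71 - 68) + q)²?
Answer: (15 - √3)² ≈ 176.04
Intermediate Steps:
q = -15 (q = 15*(-1) = -15)
(√(71 - 68) + q)² = (√(71 - 68) - 15)² = (√3 - 15)² = (-15 + √3)²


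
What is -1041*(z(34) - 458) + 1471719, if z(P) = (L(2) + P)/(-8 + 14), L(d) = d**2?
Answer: 1941904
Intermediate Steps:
z(P) = 2/3 + P/6 (z(P) = (2**2 + P)/(-8 + 14) = (4 + P)/6 = (4 + P)*(1/6) = 2/3 + P/6)
-1041*(z(34) - 458) + 1471719 = -1041*((2/3 + (1/6)*34) - 458) + 1471719 = -1041*((2/3 + 17/3) - 458) + 1471719 = -1041*(19/3 - 458) + 1471719 = -1041*(-1355/3) + 1471719 = 470185 + 1471719 = 1941904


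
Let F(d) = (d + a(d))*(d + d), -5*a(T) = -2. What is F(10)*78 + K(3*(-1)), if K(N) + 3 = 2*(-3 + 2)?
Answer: 16219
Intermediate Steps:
a(T) = 2/5 (a(T) = -1/5*(-2) = 2/5)
K(N) = -5 (K(N) = -3 + 2*(-3 + 2) = -3 + 2*(-1) = -3 - 2 = -5)
F(d) = 2*d*(2/5 + d) (F(d) = (d + 2/5)*(d + d) = (2/5 + d)*(2*d) = 2*d*(2/5 + d))
F(10)*78 + K(3*(-1)) = ((2/5)*10*(2 + 5*10))*78 - 5 = ((2/5)*10*(2 + 50))*78 - 5 = ((2/5)*10*52)*78 - 5 = 208*78 - 5 = 16224 - 5 = 16219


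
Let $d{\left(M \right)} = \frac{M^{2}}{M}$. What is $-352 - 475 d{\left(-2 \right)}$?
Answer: $598$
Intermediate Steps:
$d{\left(M \right)} = M$
$-352 - 475 d{\left(-2 \right)} = -352 - -950 = -352 + 950 = 598$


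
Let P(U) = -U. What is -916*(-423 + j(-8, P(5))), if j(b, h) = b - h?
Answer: 390216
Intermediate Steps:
-916*(-423 + j(-8, P(5))) = -916*(-423 + (-8 - (-1)*5)) = -916*(-423 + (-8 - 1*(-5))) = -916*(-423 + (-8 + 5)) = -916*(-423 - 3) = -916*(-426) = -1*(-390216) = 390216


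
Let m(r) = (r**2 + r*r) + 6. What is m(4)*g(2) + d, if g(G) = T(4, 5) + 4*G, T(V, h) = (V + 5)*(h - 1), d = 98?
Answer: 1770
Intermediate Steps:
T(V, h) = (-1 + h)*(5 + V) (T(V, h) = (5 + V)*(-1 + h) = (-1 + h)*(5 + V))
g(G) = 36 + 4*G (g(G) = (-5 - 1*4 + 5*5 + 4*5) + 4*G = (-5 - 4 + 25 + 20) + 4*G = 36 + 4*G)
m(r) = 6 + 2*r**2 (m(r) = (r**2 + r**2) + 6 = 2*r**2 + 6 = 6 + 2*r**2)
m(4)*g(2) + d = (6 + 2*4**2)*(36 + 4*2) + 98 = (6 + 2*16)*(36 + 8) + 98 = (6 + 32)*44 + 98 = 38*44 + 98 = 1672 + 98 = 1770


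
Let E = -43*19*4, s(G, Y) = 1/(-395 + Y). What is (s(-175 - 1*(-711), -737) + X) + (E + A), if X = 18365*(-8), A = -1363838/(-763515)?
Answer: -129805792107139/864298980 ≈ -1.5019e+5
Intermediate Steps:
A = 1363838/763515 (A = -1363838*(-1/763515) = 1363838/763515 ≈ 1.7863)
E = -3268 (E = -817*4 = -3268)
X = -146920
(s(-175 - 1*(-711), -737) + X) + (E + A) = (1/(-395 - 737) - 146920) + (-3268 + 1363838/763515) = (1/(-1132) - 146920) - 2493803182/763515 = (-1/1132 - 146920) - 2493803182/763515 = -166313441/1132 - 2493803182/763515 = -129805792107139/864298980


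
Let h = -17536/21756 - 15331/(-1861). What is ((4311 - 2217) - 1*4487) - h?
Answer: -24297122432/10121979 ≈ -2400.4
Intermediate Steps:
h = 75226685/10121979 (h = -17536*1/21756 - 15331*(-1/1861) = -4384/5439 + 15331/1861 = 75226685/10121979 ≈ 7.4320)
((4311 - 2217) - 1*4487) - h = ((4311 - 2217) - 1*4487) - 1*75226685/10121979 = (2094 - 4487) - 75226685/10121979 = -2393 - 75226685/10121979 = -24297122432/10121979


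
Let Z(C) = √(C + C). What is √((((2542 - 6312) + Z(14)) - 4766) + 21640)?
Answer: √(13104 + 2*√7) ≈ 114.50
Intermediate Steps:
Z(C) = √2*√C (Z(C) = √(2*C) = √2*√C)
√((((2542 - 6312) + Z(14)) - 4766) + 21640) = √((((2542 - 6312) + √2*√14) - 4766) + 21640) = √(((-3770 + 2*√7) - 4766) + 21640) = √((-8536 + 2*√7) + 21640) = √(13104 + 2*√7)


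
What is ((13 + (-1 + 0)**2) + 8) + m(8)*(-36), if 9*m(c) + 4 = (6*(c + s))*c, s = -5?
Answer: -538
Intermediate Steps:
m(c) = -4/9 + c*(-30 + 6*c)/9 (m(c) = -4/9 + ((6*(c - 5))*c)/9 = -4/9 + ((6*(-5 + c))*c)/9 = -4/9 + ((-30 + 6*c)*c)/9 = -4/9 + (c*(-30 + 6*c))/9 = -4/9 + c*(-30 + 6*c)/9)
((13 + (-1 + 0)**2) + 8) + m(8)*(-36) = ((13 + (-1 + 0)**2) + 8) + (-4/9 - 10/3*8 + (2/3)*8**2)*(-36) = ((13 + (-1)**2) + 8) + (-4/9 - 80/3 + (2/3)*64)*(-36) = ((13 + 1) + 8) + (-4/9 - 80/3 + 128/3)*(-36) = (14 + 8) + (140/9)*(-36) = 22 - 560 = -538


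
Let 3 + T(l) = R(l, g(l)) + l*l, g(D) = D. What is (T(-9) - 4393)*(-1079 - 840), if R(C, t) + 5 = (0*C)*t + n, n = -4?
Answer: 8297756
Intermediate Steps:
R(C, t) = -9 (R(C, t) = -5 + ((0*C)*t - 4) = -5 + (0*t - 4) = -5 + (0 - 4) = -5 - 4 = -9)
T(l) = -12 + l² (T(l) = -3 + (-9 + l*l) = -3 + (-9 + l²) = -12 + l²)
(T(-9) - 4393)*(-1079 - 840) = ((-12 + (-9)²) - 4393)*(-1079 - 840) = ((-12 + 81) - 4393)*(-1919) = (69 - 4393)*(-1919) = -4324*(-1919) = 8297756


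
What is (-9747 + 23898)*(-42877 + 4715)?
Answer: -540030462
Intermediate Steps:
(-9747 + 23898)*(-42877 + 4715) = 14151*(-38162) = -540030462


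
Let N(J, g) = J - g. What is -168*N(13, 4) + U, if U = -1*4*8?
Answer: -1544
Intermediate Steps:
U = -32 (U = -4*8 = -32)
-168*N(13, 4) + U = -168*(13 - 1*4) - 32 = -168*(13 - 4) - 32 = -168*9 - 32 = -1512 - 32 = -1544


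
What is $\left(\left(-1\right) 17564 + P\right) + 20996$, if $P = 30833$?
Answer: $34265$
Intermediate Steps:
$\left(\left(-1\right) 17564 + P\right) + 20996 = \left(\left(-1\right) 17564 + 30833\right) + 20996 = \left(-17564 + 30833\right) + 20996 = 13269 + 20996 = 34265$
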